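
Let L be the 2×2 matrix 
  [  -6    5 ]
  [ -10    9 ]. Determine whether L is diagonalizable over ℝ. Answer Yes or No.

Characteristic polynomial: p(t) = t^2 - 3t - 4 = (t - 4)(t + 1).
All 2 eigenvalues are distinct, so L is diagonalizable.

Yes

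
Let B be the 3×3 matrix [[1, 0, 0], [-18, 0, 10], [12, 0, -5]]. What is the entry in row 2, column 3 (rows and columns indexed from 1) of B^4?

Characteristic polynomial: λ^3 + 4λ^2 - 5λ = λ(λ - 1)(λ + 5), so the eigenvalues are -5, 0, 1.
λ=1: eigenvector (1, 2, 2).
λ=0: eigenvector (0, 1, 0).
λ=-5: eigenvector (0, -2, 1).
P = [[1, 0, 0], [2, 1, -2], [2, 0, 1]], D = diag(1, 0, -5), P⁻¹ = [[1, 0, 0], [-6, 1, 2], [-2, 0, 1]].
B⁴ = P·diag(1, 0, 625)·P⁻¹ = [[1, 0, 0], [2502, 0, -1250], [-1248, 0, 625]].
The requested entry is -1250.

-1250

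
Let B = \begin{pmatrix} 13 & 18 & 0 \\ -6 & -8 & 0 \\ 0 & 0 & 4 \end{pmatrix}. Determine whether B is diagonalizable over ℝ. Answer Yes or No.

Characteristic polynomial: p(r) = r^3 - 9r^2 + 24r - 16 = (r - 4)^2(r - 1).
r = 4 has algebraic multiplicity 2; rank(B − 4I) = 1, so geometric multiplicity = 2.
Every eigenvalue has geometric = algebraic multiplicity, so B is diagonalizable.

Yes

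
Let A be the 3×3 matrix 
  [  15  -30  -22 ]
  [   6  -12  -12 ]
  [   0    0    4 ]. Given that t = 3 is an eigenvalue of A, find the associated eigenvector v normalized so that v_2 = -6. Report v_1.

-15

A − 3I = [[12, -30, -22], [6, -15, -12], [0, 0, 1]].
Solving (A − 3I)v = 0 gives the eigenspace spanned by (-15, -6, 0).
With v_2 = -6, v = (-15, -6, 0), so v_1 = -15.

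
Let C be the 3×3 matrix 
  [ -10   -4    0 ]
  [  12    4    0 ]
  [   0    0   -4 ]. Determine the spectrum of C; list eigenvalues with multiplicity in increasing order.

-4, -4, -2

Characteristic polynomial: p(t) = t^3 + 10t^2 + 32t + 32 = (t + 2)(t + 4)^2.
Roots (with multiplicity): -4, -4, -2.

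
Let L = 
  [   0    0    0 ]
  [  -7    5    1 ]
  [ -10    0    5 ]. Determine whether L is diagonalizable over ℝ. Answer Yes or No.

No

Characteristic polynomial: p(μ) = μ^3 - 10μ^2 + 25μ = μ(μ - 5)^2.
μ = 5 has algebraic multiplicity 2; rank(L − 5I) = 2, so geometric multiplicity = 1.
Geometric multiplicity < algebraic multiplicity, so L is not diagonalizable.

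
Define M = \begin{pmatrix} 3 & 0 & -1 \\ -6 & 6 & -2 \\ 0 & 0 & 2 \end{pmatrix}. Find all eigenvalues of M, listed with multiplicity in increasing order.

Characteristic polynomial: p(μ) = μ^3 - 11μ^2 + 36μ - 36 = (μ - 6)(μ - 3)(μ - 2).
Roots (with multiplicity): 2, 3, 6.

2, 3, 6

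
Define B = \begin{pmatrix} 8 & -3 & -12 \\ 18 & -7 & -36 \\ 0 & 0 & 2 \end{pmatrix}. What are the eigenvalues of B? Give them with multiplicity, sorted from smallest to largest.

-1, 2, 2

Characteristic polynomial: p(r) = r^3 - 3r^2 + 4 = (r - 2)^2(r + 1).
Roots (with multiplicity): -1, 2, 2.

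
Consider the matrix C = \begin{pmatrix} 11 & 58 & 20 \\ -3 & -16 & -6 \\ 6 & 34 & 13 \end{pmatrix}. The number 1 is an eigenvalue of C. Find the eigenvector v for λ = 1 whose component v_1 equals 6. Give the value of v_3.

C − 1I = [[10, 58, 20], [-3, -17, -6], [6, 34, 12]].
Solving (C − 1I)v = 0 gives the eigenspace spanned by (6, 0, -3).
With v_1 = 6, v = (6, 0, -3), so v_3 = -3.

-3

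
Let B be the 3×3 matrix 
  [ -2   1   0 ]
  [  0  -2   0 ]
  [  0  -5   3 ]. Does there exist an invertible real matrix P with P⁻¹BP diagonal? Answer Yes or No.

No

Characteristic polynomial: p(s) = s^3 + s^2 - 8s - 12 = (s - 3)(s + 2)^2.
s = -2 has algebraic multiplicity 2; rank(B + 2I) = 2, so geometric multiplicity = 1.
Geometric multiplicity < algebraic multiplicity, so B is not diagonalizable.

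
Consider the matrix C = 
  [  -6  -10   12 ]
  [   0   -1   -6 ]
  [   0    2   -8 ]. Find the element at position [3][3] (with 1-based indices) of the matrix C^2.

Characteristic polynomial: s^3 + 15s^2 + 74s + 120 = (s + 4)(s + 5)(s + 6), so the eigenvalues are -6, -5, -4.
s=-5: eigenvector (-6, 3, 2).
s=-6: eigenvector (1, 0, 0).
s=-4: eigenvector (4, -2, -1).
P = [[-6, 1, 4], [3, 0, -2], [2, 0, -1]], D = diag(-5, -6, -4), P⁻¹ = [[0, -1, 2], [1, 2, 0], [0, -2, 3]].
C² = P·diag(25, 36, 16)·P⁻¹ = [[36, 94, -108], [0, -11, 54], [0, -18, 52]].
The requested entry is 52.

52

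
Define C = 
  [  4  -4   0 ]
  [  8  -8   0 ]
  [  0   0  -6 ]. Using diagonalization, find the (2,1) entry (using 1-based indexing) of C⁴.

Characteristic polynomial: t^3 + 10t^2 + 24t = t(t + 4)(t + 6), so the eigenvalues are -6, -4, 0.
t=-4: eigenvector (1, 2, 0).
t=0: eigenvector (-1, -1, 0).
t=-6: eigenvector (0, 0, 1).
P = [[1, -1, 0], [2, -1, 0], [0, 0, 1]], D = diag(-4, 0, -6), P⁻¹ = [[-1, 1, 0], [-2, 1, 0], [0, 0, 1]].
C⁴ = P·diag(256, 0, 1296)·P⁻¹ = [[-256, 256, 0], [-512, 512, 0], [0, 0, 1296]].
The requested entry is -512.

-512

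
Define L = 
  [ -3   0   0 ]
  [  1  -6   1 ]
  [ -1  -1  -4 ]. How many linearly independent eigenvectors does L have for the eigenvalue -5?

L + 5I = [[2, 0, 0], [1, -1, 1], [-1, -1, 1]].
This matrix has rank 2, so its null space has dimension 3 − 2 = 1.

1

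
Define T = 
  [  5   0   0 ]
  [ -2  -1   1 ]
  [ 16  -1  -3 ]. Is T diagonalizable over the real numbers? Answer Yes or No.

Characteristic polynomial: p(s) = s^3 - s^2 - 16s - 20 = (s - 5)(s + 2)^2.
s = -2 has algebraic multiplicity 2; rank(T + 2I) = 2, so geometric multiplicity = 1.
Geometric multiplicity < algebraic multiplicity, so T is not diagonalizable.

No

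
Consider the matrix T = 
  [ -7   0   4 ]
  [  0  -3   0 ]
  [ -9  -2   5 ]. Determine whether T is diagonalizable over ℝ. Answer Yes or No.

Characteristic polynomial: p(s) = s^3 + 5s^2 + 7s + 3 = (s + 1)^2(s + 3).
s = -1 has algebraic multiplicity 2; rank(T + 1I) = 2, so geometric multiplicity = 1.
Geometric multiplicity < algebraic multiplicity, so T is not diagonalizable.

No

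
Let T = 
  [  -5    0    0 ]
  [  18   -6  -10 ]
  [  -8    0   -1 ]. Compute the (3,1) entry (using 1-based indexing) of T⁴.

Characteristic polynomial: μ^3 + 12μ^2 + 41μ + 30 = (μ + 1)(μ + 5)(μ + 6), so the eigenvalues are -6, -5, -1.
μ=-5: eigenvector (1, -2, 2).
μ=-6: eigenvector (0, 1, 0).
μ=-1: eigenvector (0, -2, 1).
P = [[1, 0, 0], [-2, 1, -2], [2, 0, 1]], D = diag(-5, -6, -1), P⁻¹ = [[1, 0, 0], [-2, 1, 2], [-2, 0, 1]].
T⁴ = P·diag(625, 1296, 1)·P⁻¹ = [[625, 0, 0], [-3838, 1296, 2590], [1248, 0, 1]].
The requested entry is 1248.

1248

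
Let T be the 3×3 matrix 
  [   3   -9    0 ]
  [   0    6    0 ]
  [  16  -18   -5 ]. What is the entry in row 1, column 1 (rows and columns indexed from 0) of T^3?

216

Characteristic polynomial: s^3 - 4s^2 - 27s + 90 = (s - 6)(s - 3)(s + 5), so the eigenvalues are -5, 3, 6.
s=3: eigenvector (1, 0, 2).
s=6: eigenvector (-3, 1, -6).
s=-5: eigenvector (0, 0, 1).
P = [[1, -3, 0], [0, 1, 0], [2, -6, 1]], D = diag(3, 6, -5), P⁻¹ = [[1, 3, 0], [0, 1, 0], [-2, 0, 1]].
T³ = P·diag(27, 216, -125)·P⁻¹ = [[27, -567, 0], [0, 216, 0], [304, -1134, -125]].
The requested entry is 216.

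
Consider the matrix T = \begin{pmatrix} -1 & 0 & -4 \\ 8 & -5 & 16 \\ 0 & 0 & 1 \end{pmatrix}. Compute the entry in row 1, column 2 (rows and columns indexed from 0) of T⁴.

-2496

Characteristic polynomial: r^3 + 5r^2 - r - 5 = (r - 1)(r + 1)(r + 5), so the eigenvalues are -5, -1, 1.
r=-1: eigenvector (1, 2, 0).
r=-5: eigenvector (0, 1, 0).
r=1: eigenvector (-2, 0, 1).
P = [[1, 0, -2], [2, 1, 0], [0, 0, 1]], D = diag(-1, -5, 1), P⁻¹ = [[1, 0, 2], [-2, 1, -4], [0, 0, 1]].
T⁴ = P·diag(1, 625, 1)·P⁻¹ = [[1, 0, 0], [-1248, 625, -2496], [0, 0, 1]].
The requested entry is -2496.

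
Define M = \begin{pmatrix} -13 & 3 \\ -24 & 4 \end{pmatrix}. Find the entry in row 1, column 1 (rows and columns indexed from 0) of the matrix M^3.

Characteristic polynomial: λ^2 + 9λ + 20 = (λ + 4)(λ + 5), so the eigenvalues are -5, -4.
λ=-5: eigenvector (-3, -8).
λ=-4: eigenvector (1, 3).
P = [[-3, 1], [-8, 3]], D = diag(-5, -4), P⁻¹ = [[-3, 1], [-8, 3]].
M³ = P·diag(-125, -64)·P⁻¹ = [[-613, 183], [-1464, 424]].
The requested entry is 424.

424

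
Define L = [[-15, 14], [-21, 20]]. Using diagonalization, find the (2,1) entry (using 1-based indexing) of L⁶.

-139965

Characteristic polynomial: r^2 - 5r - 6 = (r - 6)(r + 1), so the eigenvalues are -1, 6.
r=6: eigenvector (-2, -3).
r=-1: eigenvector (1, 1).
P = [[-2, 1], [-3, 1]], D = diag(6, -1), P⁻¹ = [[1, -1], [3, -2]].
L⁶ = P·diag(46656, 1)·P⁻¹ = [[-93309, 93310], [-139965, 139966]].
The requested entry is -139965.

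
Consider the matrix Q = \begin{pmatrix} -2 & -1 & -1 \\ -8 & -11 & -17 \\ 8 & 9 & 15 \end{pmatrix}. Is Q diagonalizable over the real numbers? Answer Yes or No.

Characteristic polynomial: p(t) = t^3 - 2t^2 - 20t - 24 = (t - 6)(t + 2)^2.
t = -2 has algebraic multiplicity 2; rank(Q + 2I) = 2, so geometric multiplicity = 1.
Geometric multiplicity < algebraic multiplicity, so Q is not diagonalizable.

No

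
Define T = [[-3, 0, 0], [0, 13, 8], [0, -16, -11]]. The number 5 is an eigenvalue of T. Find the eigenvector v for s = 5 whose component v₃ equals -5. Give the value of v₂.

T − 5I = [[-8, 0, 0], [0, 8, 8], [0, -16, -16]].
Solving (T − 5I)v = 0 gives the eigenspace spanned by (0, 5, -5).
With v₃ = -5, v = (0, 5, -5), so v₂ = 5.

5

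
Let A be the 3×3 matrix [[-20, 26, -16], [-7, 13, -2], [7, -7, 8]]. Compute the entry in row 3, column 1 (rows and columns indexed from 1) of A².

-35

Characteristic polynomial: μ^3 - μ^2 - 36μ + 36 = (μ - 6)(μ - 1)(μ + 6), so the eigenvalues are -6, 1, 6.
μ=-6: eigenvector (3, 1, -1).
μ=6: eigenvector (1, 1, 0).
μ=1: eigenvector (-2, -1, 1).
P = [[3, 1, -2], [1, 1, -1], [-1, 0, 1]], D = diag(-6, 6, 1), P⁻¹ = [[1, -1, 1], [0, 1, 1], [1, -1, 2]].
A² = P·diag(36, 36, 1)·P⁻¹ = [[106, -70, 140], [35, 1, 70], [-35, 35, -34]].
The requested entry is -35.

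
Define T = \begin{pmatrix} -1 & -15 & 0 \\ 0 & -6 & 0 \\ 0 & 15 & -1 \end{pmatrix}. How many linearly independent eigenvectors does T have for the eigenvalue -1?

2

T + 1I = [[0, -15, 0], [0, -5, 0], [0, 15, 0]].
This matrix has rank 1, so its null space has dimension 3 − 1 = 2.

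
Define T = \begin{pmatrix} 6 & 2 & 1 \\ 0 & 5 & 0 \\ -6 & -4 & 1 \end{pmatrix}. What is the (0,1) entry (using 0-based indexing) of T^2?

Characteristic polynomial: μ^3 - 12μ^2 + 47μ - 60 = (μ - 5)(μ - 4)(μ - 3), so the eigenvalues are 3, 4, 5.
μ=3: eigenvector (-1, 0, 3).
μ=5: eigenvector (2, 1, -4).
μ=4: eigenvector (1, 0, -2).
P = [[-1, 2, 1], [0, 1, 0], [3, -4, -2]], D = diag(3, 5, 4), P⁻¹ = [[2, 0, 1], [0, 1, 0], [3, -2, 1]].
T² = P·diag(9, 25, 16)·P⁻¹ = [[30, 18, 7], [0, 25, 0], [-42, -36, -5]].
The requested entry is 18.

18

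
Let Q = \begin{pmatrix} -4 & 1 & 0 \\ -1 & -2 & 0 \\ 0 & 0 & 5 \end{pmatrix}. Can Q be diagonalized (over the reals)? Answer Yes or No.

No

Characteristic polynomial: p(λ) = λ^3 + λ^2 - 21λ - 45 = (λ - 5)(λ + 3)^2.
λ = -3 has algebraic multiplicity 2; rank(Q + 3I) = 2, so geometric multiplicity = 1.
Geometric multiplicity < algebraic multiplicity, so Q is not diagonalizable.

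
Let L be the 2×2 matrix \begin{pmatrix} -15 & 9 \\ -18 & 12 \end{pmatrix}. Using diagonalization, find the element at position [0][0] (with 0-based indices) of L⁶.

92583

Characteristic polynomial: μ^2 + 3μ - 18 = (μ - 3)(μ + 6), so the eigenvalues are -6, 3.
μ=-6: eigenvector (1, 1).
μ=3: eigenvector (1, 2).
P = [[1, 1], [1, 2]], D = diag(-6, 3), P⁻¹ = [[2, -1], [-1, 1]].
L⁶ = P·diag(46656, 729)·P⁻¹ = [[92583, -45927], [91854, -45198]].
The requested entry is 92583.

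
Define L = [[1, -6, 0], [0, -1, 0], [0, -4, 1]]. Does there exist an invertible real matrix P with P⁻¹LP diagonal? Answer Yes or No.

Yes

Characteristic polynomial: p(λ) = λ^3 - λ^2 - λ + 1 = (λ - 1)^2(λ + 1).
λ = 1 has algebraic multiplicity 2; rank(L − 1I) = 1, so geometric multiplicity = 2.
Every eigenvalue has geometric = algebraic multiplicity, so L is diagonalizable.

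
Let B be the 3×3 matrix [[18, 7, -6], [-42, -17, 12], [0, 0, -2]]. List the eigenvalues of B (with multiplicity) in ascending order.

Characteristic polynomial: p(s) = s^3 + s^2 - 14s - 24 = (s - 4)(s + 2)(s + 3).
Roots (with multiplicity): -3, -2, 4.

-3, -2, 4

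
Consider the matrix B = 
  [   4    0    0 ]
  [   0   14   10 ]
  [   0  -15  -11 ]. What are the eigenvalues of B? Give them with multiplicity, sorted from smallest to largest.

-1, 4, 4

Characteristic polynomial: p(t) = t^3 - 7t^2 + 8t + 16 = (t - 4)^2(t + 1).
Roots (with multiplicity): -1, 4, 4.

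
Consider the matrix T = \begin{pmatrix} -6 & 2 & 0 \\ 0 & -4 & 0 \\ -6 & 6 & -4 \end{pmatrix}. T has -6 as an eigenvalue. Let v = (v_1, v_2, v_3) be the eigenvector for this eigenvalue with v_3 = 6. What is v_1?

2

T + 6I = [[0, 2, 0], [0, 2, 0], [-6, 6, 2]].
Solving (T + 6I)v = 0 gives the eigenspace spanned by (2, 0, 6).
With v_3 = 6, v = (2, 0, 6), so v_1 = 2.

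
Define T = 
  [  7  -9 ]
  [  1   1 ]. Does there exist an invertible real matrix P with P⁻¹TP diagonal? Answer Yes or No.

Characteristic polynomial: p(μ) = μ^2 - 8μ + 16 = (μ - 4)^2.
μ = 4 has algebraic multiplicity 2; rank(T − 4I) = 1, so geometric multiplicity = 1.
Geometric multiplicity < algebraic multiplicity, so T is not diagonalizable.

No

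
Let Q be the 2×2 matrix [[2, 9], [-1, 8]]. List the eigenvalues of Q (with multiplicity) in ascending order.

5, 5

Characteristic polynomial: p(s) = s^2 - 10s + 25 = (s - 5)^2.
Roots (with multiplicity): 5, 5.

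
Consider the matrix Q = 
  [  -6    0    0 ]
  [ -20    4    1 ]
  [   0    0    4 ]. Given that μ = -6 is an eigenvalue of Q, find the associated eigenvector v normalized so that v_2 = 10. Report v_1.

5

Q + 6I = [[0, 0, 0], [-20, 10, 1], [0, 0, 10]].
Solving (Q + 6I)v = 0 gives the eigenspace spanned by (5, 10, 0).
With v_2 = 10, v = (5, 10, 0), so v_1 = 5.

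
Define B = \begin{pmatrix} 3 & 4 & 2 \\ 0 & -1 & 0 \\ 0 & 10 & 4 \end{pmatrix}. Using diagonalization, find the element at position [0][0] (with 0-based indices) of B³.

27

Characteristic polynomial: λ^3 - 6λ^2 + 5λ + 12 = (λ - 4)(λ - 3)(λ + 1), so the eigenvalues are -1, 3, 4.
λ=3: eigenvector (1, 0, 0).
λ=-1: eigenvector (0, 1, -2).
λ=4: eigenvector (2, 0, 1).
P = [[1, 0, 2], [0, 1, 0], [0, -2, 1]], D = diag(3, -1, 4), P⁻¹ = [[1, -4, -2], [0, 1, 0], [0, 2, 1]].
B³ = P·diag(27, -1, 64)·P⁻¹ = [[27, 148, 74], [0, -1, 0], [0, 130, 64]].
The requested entry is 27.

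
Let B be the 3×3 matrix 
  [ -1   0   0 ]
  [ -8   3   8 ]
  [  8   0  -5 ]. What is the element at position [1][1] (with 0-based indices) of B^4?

81

Characteristic polynomial: t^3 + 3t^2 - 13t - 15 = (t - 3)(t + 1)(t + 5), so the eigenvalues are -5, -1, 3.
t=-1: eigenvector (1, -2, 2).
t=3: eigenvector (0, 1, 0).
t=-5: eigenvector (0, -1, 1).
P = [[1, 0, 0], [-2, 1, -1], [2, 0, 1]], D = diag(-1, 3, -5), P⁻¹ = [[1, 0, 0], [0, 1, 1], [-2, 0, 1]].
B⁴ = P·diag(1, 81, 625)·P⁻¹ = [[1, 0, 0], [1248, 81, -544], [-1248, 0, 625]].
The requested entry is 81.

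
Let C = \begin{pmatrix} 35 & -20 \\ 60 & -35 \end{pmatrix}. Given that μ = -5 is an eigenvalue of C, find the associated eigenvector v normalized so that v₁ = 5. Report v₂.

10

C + 5I = [[40, -20], [60, -30]].
Solving (C + 5I)v = 0 gives the eigenspace spanned by (5, 10).
With v₁ = 5, v = (5, 10), so v₂ = 10.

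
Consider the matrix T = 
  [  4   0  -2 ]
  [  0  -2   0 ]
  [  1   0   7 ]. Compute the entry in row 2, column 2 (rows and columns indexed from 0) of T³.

Characteristic polynomial: r^3 - 9r^2 + 8r + 60 = (r - 6)(r - 5)(r + 2), so the eigenvalues are -2, 5, 6.
r=6: eigenvector (1, 0, -1).
r=-2: eigenvector (0, 1, 0).
r=5: eigenvector (2, 0, -1).
P = [[1, 0, 2], [0, 1, 0], [-1, 0, -1]], D = diag(6, -2, 5), P⁻¹ = [[-1, 0, -2], [0, 1, 0], [1, 0, 1]].
T³ = P·diag(216, -8, 125)·P⁻¹ = [[34, 0, -182], [0, -8, 0], [91, 0, 307]].
The requested entry is 307.

307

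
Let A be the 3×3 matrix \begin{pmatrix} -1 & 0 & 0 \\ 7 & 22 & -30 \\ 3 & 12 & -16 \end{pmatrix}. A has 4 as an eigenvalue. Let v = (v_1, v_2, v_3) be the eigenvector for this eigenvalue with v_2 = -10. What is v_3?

A − 4I = [[-5, 0, 0], [7, 18, -30], [3, 12, -20]].
Solving (A − 4I)v = 0 gives the eigenspace spanned by (0, -10, -6).
With v_2 = -10, v = (0, -10, -6), so v_3 = -6.

-6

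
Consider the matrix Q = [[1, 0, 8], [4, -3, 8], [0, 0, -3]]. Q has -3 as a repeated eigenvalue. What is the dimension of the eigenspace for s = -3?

2

Q + 3I = [[4, 0, 8], [4, 0, 8], [0, 0, 0]].
This matrix has rank 1, so its null space has dimension 3 − 1 = 2.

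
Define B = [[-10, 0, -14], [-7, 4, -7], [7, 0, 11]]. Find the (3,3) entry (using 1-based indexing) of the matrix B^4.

Characteristic polynomial: s^3 - 5s^2 - 8s + 48 = (s - 4)^2(s + 3), so the eigenvalues are -3, 4, 4.
s=4: eigenvector (1, 0, -1).
s=4: eigenvector (0, 1, 0).
s=-3: eigenvector (2, 1, -1).
P = [[1, 0, 2], [0, 1, 1], [-1, 0, -1]], D = diag(4, 4, -3), P⁻¹ = [[-1, 0, -2], [-1, 1, -1], [1, 0, 1]].
B⁴ = P·diag(256, 256, 81)·P⁻¹ = [[-94, 0, -350], [-175, 256, -175], [175, 0, 431]].
The requested entry is 431.

431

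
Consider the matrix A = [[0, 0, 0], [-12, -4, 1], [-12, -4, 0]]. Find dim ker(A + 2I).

1

A + 2I = [[2, 0, 0], [-12, -2, 1], [-12, -4, 2]].
This matrix has rank 2, so its null space has dimension 3 − 2 = 1.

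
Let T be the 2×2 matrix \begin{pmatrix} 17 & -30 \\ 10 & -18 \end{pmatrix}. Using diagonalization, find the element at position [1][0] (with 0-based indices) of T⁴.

-130

Characteristic polynomial: s^2 + s - 6 = (s - 2)(s + 3), so the eigenvalues are -3, 2.
s=-3: eigenvector (-3, -2).
s=2: eigenvector (2, 1).
P = [[-3, 2], [-2, 1]], D = diag(-3, 2), P⁻¹ = [[1, -2], [2, -3]].
T⁴ = P·diag(81, 16)·P⁻¹ = [[-179, 390], [-130, 276]].
The requested entry is -130.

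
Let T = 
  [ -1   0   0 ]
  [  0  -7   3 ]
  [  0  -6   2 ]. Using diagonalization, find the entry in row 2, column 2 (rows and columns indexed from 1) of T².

Characteristic polynomial: r^3 + 6r^2 + 9r + 4 = (r + 1)^2(r + 4), so the eigenvalues are -4, -1, -1.
r=-1: eigenvector (1, 2, 4).
r=-1: eigenvector (-1, -1, -2).
r=-4: eigenvector (0, -1, -1).
P = [[1, -1, 0], [2, -1, -1], [4, -2, -1]], D = diag(-1, -1, -4), P⁻¹ = [[-1, -1, 1], [-2, -1, 1], [0, -2, 1]].
T² = P·diag(1, 1, 16)·P⁻¹ = [[1, 0, 0], [0, 31, -15], [0, 30, -14]].
The requested entry is 31.

31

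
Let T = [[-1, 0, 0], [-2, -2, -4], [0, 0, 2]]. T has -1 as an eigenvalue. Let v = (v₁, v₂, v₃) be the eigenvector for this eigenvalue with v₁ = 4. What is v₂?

T + 1I = [[0, 0, 0], [-2, -1, -4], [0, 0, 3]].
Solving (T + 1I)v = 0 gives the eigenspace spanned by (4, -8, 0).
With v₁ = 4, v = (4, -8, 0), so v₂ = -8.

-8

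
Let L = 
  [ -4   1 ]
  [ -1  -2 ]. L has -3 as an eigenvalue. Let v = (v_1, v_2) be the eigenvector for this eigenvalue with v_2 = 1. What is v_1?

L + 3I = [[-1, 1], [-1, 1]].
Solving (L + 3I)v = 0 gives the eigenspace spanned by (1, 1).
With v_2 = 1, v = (1, 1), so v_1 = 1.

1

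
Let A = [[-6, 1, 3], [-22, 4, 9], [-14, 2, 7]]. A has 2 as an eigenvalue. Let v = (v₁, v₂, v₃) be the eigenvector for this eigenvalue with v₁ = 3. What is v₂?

6

A − 2I = [[-8, 1, 3], [-22, 2, 9], [-14, 2, 5]].
Solving (A − 2I)v = 0 gives the eigenspace spanned by (3, 6, 6).
With v₁ = 3, v = (3, 6, 6), so v₂ = 6.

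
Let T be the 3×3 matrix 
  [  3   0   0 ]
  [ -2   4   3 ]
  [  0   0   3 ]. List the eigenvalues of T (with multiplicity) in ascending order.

Characteristic polynomial: p(μ) = μ^3 - 10μ^2 + 33μ - 36 = (μ - 4)(μ - 3)^2.
Roots (with multiplicity): 3, 3, 4.

3, 3, 4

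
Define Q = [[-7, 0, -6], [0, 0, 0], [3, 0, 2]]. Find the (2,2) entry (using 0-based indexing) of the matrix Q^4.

-254

Characteristic polynomial: s^3 + 5s^2 + 4s = s(s + 1)(s + 4), so the eigenvalues are -4, -1, 0.
s=0: eigenvector (0, 1, 0).
s=-4: eigenvector (2, 0, -1).
s=-1: eigenvector (-1, 0, 1).
P = [[0, 2, -1], [1, 0, 0], [0, -1, 1]], D = diag(0, -4, -1), P⁻¹ = [[0, 1, 0], [1, 0, 1], [1, 0, 2]].
Q⁴ = P·diag(0, 256, 1)·P⁻¹ = [[511, 0, 510], [0, 0, 0], [-255, 0, -254]].
The requested entry is -254.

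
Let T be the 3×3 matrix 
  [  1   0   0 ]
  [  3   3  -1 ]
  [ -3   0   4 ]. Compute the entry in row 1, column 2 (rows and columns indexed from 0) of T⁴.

Characteristic polynomial: s^3 - 8s^2 + 19s - 12 = (s - 4)(s - 3)(s - 1), so the eigenvalues are 1, 3, 4.
s=3: eigenvector (0, 1, 0).
s=1: eigenvector (1, -1, 1).
s=4: eigenvector (0, -1, 1).
P = [[0, 1, 0], [1, -1, -1], [0, 1, 1]], D = diag(3, 1, 4), P⁻¹ = [[0, 1, 1], [1, 0, 0], [-1, 0, 1]].
T⁴ = P·diag(81, 1, 256)·P⁻¹ = [[1, 0, 0], [255, 81, -175], [-255, 0, 256]].
The requested entry is -175.

-175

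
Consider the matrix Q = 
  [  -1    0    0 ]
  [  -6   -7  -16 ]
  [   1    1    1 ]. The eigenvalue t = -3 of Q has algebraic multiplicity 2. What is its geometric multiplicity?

Q + 3I = [[2, 0, 0], [-6, -4, -16], [1, 1, 4]].
This matrix has rank 2, so its null space has dimension 3 − 2 = 1.

1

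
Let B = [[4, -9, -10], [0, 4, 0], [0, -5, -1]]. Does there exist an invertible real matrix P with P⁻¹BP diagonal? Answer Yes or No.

Characteristic polynomial: p(s) = s^3 - 7s^2 + 8s + 16 = (s - 4)^2(s + 1).
s = 4 has algebraic multiplicity 2; rank(B − 4I) = 2, so geometric multiplicity = 1.
Geometric multiplicity < algebraic multiplicity, so B is not diagonalizable.

No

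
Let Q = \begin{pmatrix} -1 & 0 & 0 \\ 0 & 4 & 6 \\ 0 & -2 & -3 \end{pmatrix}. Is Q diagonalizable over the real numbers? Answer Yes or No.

Yes

Characteristic polynomial: p(t) = t^3 - t = t(t - 1)(t + 1).
All 3 eigenvalues are distinct, so Q is diagonalizable.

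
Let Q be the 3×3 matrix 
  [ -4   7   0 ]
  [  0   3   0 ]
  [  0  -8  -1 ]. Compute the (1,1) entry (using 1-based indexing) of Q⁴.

256

Characteristic polynomial: s^3 + 2s^2 - 11s - 12 = (s - 3)(s + 1)(s + 4), so the eigenvalues are -4, -1, 3.
s=-4: eigenvector (1, 0, 0).
s=3: eigenvector (1, 1, -2).
s=-1: eigenvector (0, 0, 1).
P = [[1, 1, 0], [0, 1, 0], [0, -2, 1]], D = diag(-4, 3, -1), P⁻¹ = [[1, -1, 0], [0, 1, 0], [0, 2, 1]].
Q⁴ = P·diag(256, 81, 1)·P⁻¹ = [[256, -175, 0], [0, 81, 0], [0, -160, 1]].
The requested entry is 256.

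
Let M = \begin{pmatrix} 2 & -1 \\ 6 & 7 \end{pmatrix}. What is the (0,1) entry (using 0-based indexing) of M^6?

-11529

Characteristic polynomial: μ^2 - 9μ + 20 = (μ - 5)(μ - 4), so the eigenvalues are 4, 5.
μ=4: eigenvector (1, -2).
μ=5: eigenvector (-1, 3).
P = [[1, -1], [-2, 3]], D = diag(4, 5), P⁻¹ = [[3, 1], [2, 1]].
M⁶ = P·diag(4096, 15625)·P⁻¹ = [[-18962, -11529], [69174, 38683]].
The requested entry is -11529.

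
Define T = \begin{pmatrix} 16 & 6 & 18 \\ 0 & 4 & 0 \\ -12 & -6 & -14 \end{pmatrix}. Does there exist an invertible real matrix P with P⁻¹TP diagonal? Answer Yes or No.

Yes

Characteristic polynomial: p(μ) = μ^3 - 6μ^2 + 32 = (μ - 4)^2(μ + 2).
μ = 4 has algebraic multiplicity 2; rank(T − 4I) = 1, so geometric multiplicity = 2.
Every eigenvalue has geometric = algebraic multiplicity, so T is diagonalizable.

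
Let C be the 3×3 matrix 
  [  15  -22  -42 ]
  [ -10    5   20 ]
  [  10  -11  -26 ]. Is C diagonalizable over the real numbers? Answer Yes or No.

Characteristic polynomial: p(μ) = μ^3 + 6μ^2 - 25μ - 150 = (μ - 5)(μ + 5)(μ + 6).
All 3 eigenvalues are distinct, so C is diagonalizable.

Yes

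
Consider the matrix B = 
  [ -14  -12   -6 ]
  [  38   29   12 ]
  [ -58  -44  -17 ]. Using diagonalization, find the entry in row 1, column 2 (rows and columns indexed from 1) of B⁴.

2436

Characteristic polynomial: λ^3 + 2λ^2 - 25λ - 50 = (λ - 5)(λ + 2)(λ + 5), so the eigenvalues are -5, -2, 5.
λ=-2: eigenvector (1, -2, 2).
λ=5: eigenvector (0, 1, -2).
λ=-5: eigenvector (2, -4, 5).
P = [[1, 0, 2], [-2, 1, -4], [2, -2, 5]], D = diag(-2, 5, -5), P⁻¹ = [[-3, -4, -2], [2, 1, 0], [2, 2, 1]].
B⁴ = P·diag(16, 625, 625)·P⁻¹ = [[2452, 2436, 1218], [-3654, -4247, -2436], [3654, 4872, 3061]].
The requested entry is 2436.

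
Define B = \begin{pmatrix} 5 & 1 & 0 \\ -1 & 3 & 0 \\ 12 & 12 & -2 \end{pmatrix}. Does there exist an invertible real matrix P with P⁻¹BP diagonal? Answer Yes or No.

No

Characteristic polynomial: p(t) = t^3 - 6t^2 + 32 = (t - 4)^2(t + 2).
t = 4 has algebraic multiplicity 2; rank(B − 4I) = 2, so geometric multiplicity = 1.
Geometric multiplicity < algebraic multiplicity, so B is not diagonalizable.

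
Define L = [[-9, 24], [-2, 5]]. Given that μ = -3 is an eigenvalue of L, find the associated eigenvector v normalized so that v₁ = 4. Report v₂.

1

L + 3I = [[-6, 24], [-2, 8]].
Solving (L + 3I)v = 0 gives the eigenspace spanned by (4, 1).
With v₁ = 4, v = (4, 1), so v₂ = 1.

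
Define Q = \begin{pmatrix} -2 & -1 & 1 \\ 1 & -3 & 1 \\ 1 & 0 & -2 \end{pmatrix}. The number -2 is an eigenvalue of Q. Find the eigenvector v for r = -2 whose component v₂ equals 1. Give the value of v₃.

Q + 2I = [[0, -1, 1], [1, -1, 1], [1, 0, 0]].
Solving (Q + 2I)v = 0 gives the eigenspace spanned by (0, 1, 1).
With v₂ = 1, v = (0, 1, 1), so v₃ = 1.

1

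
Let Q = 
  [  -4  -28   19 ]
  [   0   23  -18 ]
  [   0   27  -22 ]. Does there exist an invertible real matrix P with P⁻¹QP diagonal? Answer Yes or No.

No

Characteristic polynomial: p(r) = r^3 + 3r^2 - 24r - 80 = (r - 5)(r + 4)^2.
r = -4 has algebraic multiplicity 2; rank(Q + 4I) = 2, so geometric multiplicity = 1.
Geometric multiplicity < algebraic multiplicity, so Q is not diagonalizable.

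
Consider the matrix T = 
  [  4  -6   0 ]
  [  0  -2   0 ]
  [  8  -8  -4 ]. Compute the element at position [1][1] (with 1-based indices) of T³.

Characteristic polynomial: s^3 + 2s^2 - 16s - 32 = (s - 4)(s + 2)(s + 4), so the eigenvalues are -4, -2, 4.
s=-2: eigenvector (1, 1, 0).
s=4: eigenvector (1, 0, 1).
s=-4: eigenvector (0, 0, 1).
P = [[1, 1, 0], [1, 0, 0], [0, 1, 1]], D = diag(-2, 4, -4), P⁻¹ = [[0, 1, 0], [1, -1, 0], [-1, 1, 1]].
T³ = P·diag(-8, 64, -64)·P⁻¹ = [[64, -72, 0], [0, -8, 0], [128, -128, -64]].
The requested entry is 64.

64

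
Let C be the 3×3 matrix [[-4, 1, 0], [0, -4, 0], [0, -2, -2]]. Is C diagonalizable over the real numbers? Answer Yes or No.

Characteristic polynomial: p(s) = s^3 + 10s^2 + 32s + 32 = (s + 2)(s + 4)^2.
s = -4 has algebraic multiplicity 2; rank(C + 4I) = 2, so geometric multiplicity = 1.
Geometric multiplicity < algebraic multiplicity, so C is not diagonalizable.

No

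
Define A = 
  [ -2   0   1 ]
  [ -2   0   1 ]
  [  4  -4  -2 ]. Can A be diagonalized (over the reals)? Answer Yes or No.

Characteristic polynomial: p(s) = s^3 + 4s^2 + 4s = s(s + 2)^2.
s = -2 has algebraic multiplicity 2; rank(A + 2I) = 2, so geometric multiplicity = 1.
Geometric multiplicity < algebraic multiplicity, so A is not diagonalizable.

No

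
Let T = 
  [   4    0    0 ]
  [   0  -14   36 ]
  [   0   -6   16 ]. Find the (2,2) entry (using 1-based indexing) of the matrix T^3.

Characteristic polynomial: s^3 - 6s^2 + 32 = (s - 4)^2(s + 2), so the eigenvalues are -2, 4, 4.
s=4: eigenvector (1, 0, 0).
s=-2: eigenvector (0, 3, 1).
s=4: eigenvector (0, 2, 1).
P = [[1, 0, 0], [0, 3, 2], [0, 1, 1]], D = diag(4, -2, 4), P⁻¹ = [[1, 0, 0], [0, 1, -2], [0, -1, 3]].
T³ = P·diag(64, -8, 64)·P⁻¹ = [[64, 0, 0], [0, -152, 432], [0, -72, 208]].
The requested entry is -152.

-152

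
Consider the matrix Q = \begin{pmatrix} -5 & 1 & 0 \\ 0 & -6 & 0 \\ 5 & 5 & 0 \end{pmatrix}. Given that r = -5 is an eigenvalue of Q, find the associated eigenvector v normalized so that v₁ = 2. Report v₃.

-2

Q + 5I = [[0, 1, 0], [0, -1, 0], [5, 5, 5]].
Solving (Q + 5I)v = 0 gives the eigenspace spanned by (2, 0, -2).
With v₁ = 2, v = (2, 0, -2), so v₃ = -2.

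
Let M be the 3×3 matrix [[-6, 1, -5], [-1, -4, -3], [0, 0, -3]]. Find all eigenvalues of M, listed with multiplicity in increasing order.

Characteristic polynomial: p(s) = s^3 + 13s^2 + 55s + 75 = (s + 3)(s + 5)^2.
Roots (with multiplicity): -5, -5, -3.

-5, -5, -3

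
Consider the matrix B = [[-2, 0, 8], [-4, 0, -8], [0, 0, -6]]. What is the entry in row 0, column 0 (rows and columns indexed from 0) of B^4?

Characteristic polynomial: s^3 + 8s^2 + 12s = s(s + 2)(s + 6), so the eigenvalues are -6, -2, 0.
s=-2: eigenvector (1, 2, 0).
s=0: eigenvector (0, 1, 0).
s=-6: eigenvector (-2, 0, 1).
P = [[1, 0, -2], [2, 1, 0], [0, 0, 1]], D = diag(-2, 0, -6), P⁻¹ = [[1, 0, 2], [-2, 1, -4], [0, 0, 1]].
B⁴ = P·diag(16, 0, 1296)·P⁻¹ = [[16, 0, -2560], [32, 0, 64], [0, 0, 1296]].
The requested entry is 16.

16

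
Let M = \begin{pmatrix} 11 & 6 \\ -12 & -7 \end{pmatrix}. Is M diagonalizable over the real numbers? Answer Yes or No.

Characteristic polynomial: p(t) = t^2 - 4t - 5 = (t - 5)(t + 1).
All 2 eigenvalues are distinct, so M is diagonalizable.

Yes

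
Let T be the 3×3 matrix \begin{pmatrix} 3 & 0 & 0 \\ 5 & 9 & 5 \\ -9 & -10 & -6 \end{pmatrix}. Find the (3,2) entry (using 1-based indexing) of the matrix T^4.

Characteristic polynomial: λ^3 - 6λ^2 + 5λ + 12 = (λ - 4)(λ - 3)(λ + 1), so the eigenvalues are -1, 3, 4.
λ=3: eigenvector (1, 0, -1).
λ=-1: eigenvector (0, 1, -2).
λ=4: eigenvector (0, 1, -1).
P = [[1, 0, 0], [0, 1, 1], [-1, -2, -1]], D = diag(3, -1, 4), P⁻¹ = [[1, 0, 0], [-1, -1, -1], [1, 2, 1]].
T⁴ = P·diag(81, 1, 256)·P⁻¹ = [[81, 0, 0], [255, 511, 255], [-335, -510, -254]].
The requested entry is -510.

-510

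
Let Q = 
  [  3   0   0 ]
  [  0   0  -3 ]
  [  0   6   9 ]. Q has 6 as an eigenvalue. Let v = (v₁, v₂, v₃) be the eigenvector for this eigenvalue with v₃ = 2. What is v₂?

-1

Q − 6I = [[-3, 0, 0], [0, -6, -3], [0, 6, 3]].
Solving (Q − 6I)v = 0 gives the eigenspace spanned by (0, -1, 2).
With v₃ = 2, v = (0, -1, 2), so v₂ = -1.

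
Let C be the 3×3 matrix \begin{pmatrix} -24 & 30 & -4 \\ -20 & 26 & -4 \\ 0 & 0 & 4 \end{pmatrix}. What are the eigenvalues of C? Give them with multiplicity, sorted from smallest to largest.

Characteristic polynomial: p(s) = s^3 - 6s^2 - 16s + 96 = (s - 6)(s - 4)(s + 4).
Roots (with multiplicity): -4, 4, 6.

-4, 4, 6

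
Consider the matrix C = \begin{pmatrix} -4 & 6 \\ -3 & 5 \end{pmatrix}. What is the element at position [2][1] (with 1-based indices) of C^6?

-63

Characteristic polynomial: s^2 - s - 2 = (s - 2)(s + 1), so the eigenvalues are -1, 2.
s=2: eigenvector (-1, -1).
s=-1: eigenvector (2, 1).
P = [[-1, 2], [-1, 1]], D = diag(2, -1), P⁻¹ = [[1, -2], [1, -1]].
C⁶ = P·diag(64, 1)·P⁻¹ = [[-62, 126], [-63, 127]].
The requested entry is -63.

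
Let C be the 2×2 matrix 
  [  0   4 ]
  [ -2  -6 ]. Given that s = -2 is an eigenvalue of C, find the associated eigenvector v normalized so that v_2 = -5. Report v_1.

C + 2I = [[2, 4], [-2, -4]].
Solving (C + 2I)v = 0 gives the eigenspace spanned by (10, -5).
With v_2 = -5, v = (10, -5), so v_1 = 10.

10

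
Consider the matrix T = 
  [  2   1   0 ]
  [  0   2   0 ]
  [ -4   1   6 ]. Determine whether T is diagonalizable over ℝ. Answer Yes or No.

No

Characteristic polynomial: p(λ) = λ^3 - 10λ^2 + 28λ - 24 = (λ - 6)(λ - 2)^2.
λ = 2 has algebraic multiplicity 2; rank(T − 2I) = 2, so geometric multiplicity = 1.
Geometric multiplicity < algebraic multiplicity, so T is not diagonalizable.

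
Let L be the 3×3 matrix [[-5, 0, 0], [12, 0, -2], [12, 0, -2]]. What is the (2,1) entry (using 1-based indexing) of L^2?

Characteristic polynomial: r^3 + 7r^2 + 10r = r(r + 2)(r + 5), so the eigenvalues are -5, -2, 0.
r=-5: eigenvector (1, -4, -4).
r=-2: eigenvector (0, 1, 1).
r=0: eigenvector (0, 1, 0).
P = [[1, 0, 0], [-4, 1, 1], [-4, 1, 0]], D = diag(-5, -2, 0), P⁻¹ = [[1, 0, 0], [4, 0, 1], [0, 1, -1]].
L² = P·diag(25, 4, 0)·P⁻¹ = [[25, 0, 0], [-84, 0, 4], [-84, 0, 4]].
The requested entry is -84.

-84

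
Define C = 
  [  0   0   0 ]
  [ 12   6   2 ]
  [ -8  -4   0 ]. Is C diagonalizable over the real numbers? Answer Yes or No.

Characteristic polynomial: p(r) = r^3 - 6r^2 + 8r = r(r - 4)(r - 2).
All 3 eigenvalues are distinct, so C is diagonalizable.

Yes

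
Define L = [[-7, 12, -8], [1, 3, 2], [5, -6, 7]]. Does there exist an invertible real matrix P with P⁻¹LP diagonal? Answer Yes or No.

Characteristic polynomial: p(λ) = λ^3 - 3λ^2 - 9λ + 27 = (λ - 3)^2(λ + 3).
λ = 3 has algebraic multiplicity 2; rank(L − 3I) = 2, so geometric multiplicity = 1.
Geometric multiplicity < algebraic multiplicity, so L is not diagonalizable.

No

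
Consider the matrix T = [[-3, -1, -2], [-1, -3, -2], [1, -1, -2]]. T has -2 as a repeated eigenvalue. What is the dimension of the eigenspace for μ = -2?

1

T + 2I = [[-1, -1, -2], [-1, -1, -2], [1, -1, 0]].
This matrix has rank 2, so its null space has dimension 3 − 2 = 1.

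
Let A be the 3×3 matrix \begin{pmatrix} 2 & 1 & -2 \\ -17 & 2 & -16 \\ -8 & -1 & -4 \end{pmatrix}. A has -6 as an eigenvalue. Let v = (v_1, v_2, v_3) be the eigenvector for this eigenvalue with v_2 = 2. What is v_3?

1

A + 6I = [[8, 1, -2], [-17, 8, -16], [-8, -1, 2]].
Solving (A + 6I)v = 0 gives the eigenspace spanned by (0, 2, 1).
With v_2 = 2, v = (0, 2, 1), so v_3 = 1.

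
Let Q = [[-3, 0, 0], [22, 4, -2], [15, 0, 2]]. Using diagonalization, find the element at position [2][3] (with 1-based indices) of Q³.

Characteristic polynomial: t^3 - 3t^2 - 10t + 24 = (t - 4)(t - 2)(t + 3), so the eigenvalues are -3, 2, 4.
t=2: eigenvector (0, 1, 1).
t=4: eigenvector (0, 1, 0).
t=-3: eigenvector (1, -4, -3).
P = [[0, 0, 1], [1, 1, -4], [1, 0, -3]], D = diag(2, 4, -3), P⁻¹ = [[3, 0, 1], [1, 1, -1], [1, 0, 0]].
Q³ = P·diag(8, 64, -27)·P⁻¹ = [[-27, 0, 0], [196, 64, -56], [105, 0, 8]].
The requested entry is -56.

-56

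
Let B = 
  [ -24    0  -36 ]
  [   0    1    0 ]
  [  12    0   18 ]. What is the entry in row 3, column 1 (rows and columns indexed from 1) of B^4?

-2592

Characteristic polynomial: s^3 + 5s^2 - 6s = s(s - 1)(s + 6), so the eigenvalues are -6, 0, 1.
s=-6: eigenvector (-2, 0, 1).
s=1: eigenvector (0, 1, 0).
s=0: eigenvector (-3, 0, 2).
P = [[-2, 0, -3], [0, 1, 0], [1, 0, 2]], D = diag(-6, 1, 0), P⁻¹ = [[-2, 0, -3], [0, 1, 0], [1, 0, 2]].
B⁴ = P·diag(1296, 1, 0)·P⁻¹ = [[5184, 0, 7776], [0, 1, 0], [-2592, 0, -3888]].
The requested entry is -2592.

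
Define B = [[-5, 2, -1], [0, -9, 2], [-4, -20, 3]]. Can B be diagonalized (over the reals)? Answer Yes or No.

Characteristic polynomial: p(t) = t^3 + 11t^2 + 39t + 45 = (t + 3)^2(t + 5).
t = -3 has algebraic multiplicity 2; rank(B + 3I) = 2, so geometric multiplicity = 1.
Geometric multiplicity < algebraic multiplicity, so B is not diagonalizable.

No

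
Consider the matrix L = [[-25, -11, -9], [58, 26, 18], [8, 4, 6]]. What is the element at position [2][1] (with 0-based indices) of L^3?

304

Characteristic polynomial: μ^3 - 7μ^2 - 6μ + 72 = (μ - 6)(μ - 4)(μ + 3), so the eigenvalues are -3, 4, 6.
μ=-3: eigenvector (1, -2, 0).
μ=6: eigenvector (-1, 2, 1).
μ=4: eigenvector (1, -1, -2).
P = [[1, -1, 1], [-2, 2, -1], [0, 1, -2]], D = diag(-3, 6, 4), P⁻¹ = [[3, 1, 1], [4, 2, 1], [2, 1, 0]].
L³ = P·diag(-27, 216, 64)·P⁻¹ = [[-817, -395, -243], [1762, 854, 486], [608, 304, 216]].
The requested entry is 304.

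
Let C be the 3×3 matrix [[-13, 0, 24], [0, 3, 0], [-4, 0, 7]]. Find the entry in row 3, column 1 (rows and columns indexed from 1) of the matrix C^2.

24

Characteristic polynomial: μ^3 + 3μ^2 - 13μ - 15 = (μ - 3)(μ + 1)(μ + 5), so the eigenvalues are -5, -1, 3.
μ=-5: eigenvector (3, 0, 1).
μ=3: eigenvector (0, 1, 0).
μ=-1: eigenvector (2, 0, 1).
P = [[3, 0, 2], [0, 1, 0], [1, 0, 1]], D = diag(-5, 3, -1), P⁻¹ = [[1, 0, -2], [0, 1, 0], [-1, 0, 3]].
C² = P·diag(25, 9, 1)·P⁻¹ = [[73, 0, -144], [0, 9, 0], [24, 0, -47]].
The requested entry is 24.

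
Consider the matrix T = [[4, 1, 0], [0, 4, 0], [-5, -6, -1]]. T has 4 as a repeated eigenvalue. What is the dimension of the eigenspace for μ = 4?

T − 4I = [[0, 1, 0], [0, 0, 0], [-5, -6, -5]].
This matrix has rank 2, so its null space has dimension 3 − 2 = 1.

1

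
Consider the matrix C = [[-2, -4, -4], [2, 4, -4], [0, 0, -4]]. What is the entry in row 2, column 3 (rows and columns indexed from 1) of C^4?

Characteristic polynomial: λ^3 + 2λ^2 - 8λ = λ(λ - 2)(λ + 4), so the eigenvalues are -4, 0, 2.
λ=2: eigenvector (-1, 1, 0).
λ=-4: eigenvector (2, 0, 1).
λ=0: eigenvector (-2, 1, 0).
P = [[-1, 2, -2], [1, 0, 1], [0, 1, 0]], D = diag(2, -4, 0), P⁻¹ = [[1, 2, -2], [0, 0, 1], [-1, -1, 2]].
C⁴ = P·diag(16, 256, 0)·P⁻¹ = [[-16, -32, 544], [16, 32, -32], [0, 0, 256]].
The requested entry is -32.

-32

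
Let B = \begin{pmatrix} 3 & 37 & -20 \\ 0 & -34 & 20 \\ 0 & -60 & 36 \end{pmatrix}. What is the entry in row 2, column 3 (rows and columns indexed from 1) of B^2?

40

Characteristic polynomial: λ^3 - 5λ^2 - 18λ + 72 = (λ - 6)(λ - 3)(λ + 4), so the eigenvalues are -4, 3, 6.
λ=3: eigenvector (1, 0, 0).
λ=6: eigenvector (-1, 1, 2).
λ=-4: eigenvector (2, -2, -3).
P = [[1, -1, 2], [0, 1, -2], [0, 2, -3]], D = diag(3, 6, -4), P⁻¹ = [[1, 1, 0], [0, -3, 2], [0, -2, 1]].
B² = P·diag(9, 36, 16)·P⁻¹ = [[9, 53, -40], [0, -44, 40], [0, -120, 96]].
The requested entry is 40.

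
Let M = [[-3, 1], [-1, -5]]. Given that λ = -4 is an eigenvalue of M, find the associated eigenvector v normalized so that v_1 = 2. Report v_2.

-2

M + 4I = [[1, 1], [-1, -1]].
Solving (M + 4I)v = 0 gives the eigenspace spanned by (2, -2).
With v_1 = 2, v = (2, -2), so v_2 = -2.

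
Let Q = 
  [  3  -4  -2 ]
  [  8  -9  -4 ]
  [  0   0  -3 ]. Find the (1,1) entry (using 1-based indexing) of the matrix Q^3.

Characteristic polynomial: s^3 + 9s^2 + 23s + 15 = (s + 1)(s + 3)(s + 5), so the eigenvalues are -5, -3, -1.
s=-5: eigenvector (1, 2, 0).
s=-1: eigenvector (-1, -1, 0).
s=-3: eigenvector (-1, -2, 1).
P = [[1, -1, -1], [2, -1, -2], [0, 0, 1]], D = diag(-5, -1, -3), P⁻¹ = [[-1, 1, 1], [-2, 1, 0], [0, 0, 1]].
Q³ = P·diag(-125, -1, -27)·P⁻¹ = [[123, -124, -98], [248, -249, -196], [0, 0, -27]].
The requested entry is 123.

123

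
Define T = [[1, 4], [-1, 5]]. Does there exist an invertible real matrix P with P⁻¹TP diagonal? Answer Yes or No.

Characteristic polynomial: p(s) = s^2 - 6s + 9 = (s - 3)^2.
s = 3 has algebraic multiplicity 2; rank(T − 3I) = 1, so geometric multiplicity = 1.
Geometric multiplicity < algebraic multiplicity, so T is not diagonalizable.

No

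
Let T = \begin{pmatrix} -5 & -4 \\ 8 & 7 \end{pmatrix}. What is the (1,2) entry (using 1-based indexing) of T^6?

Characteristic polynomial: μ^2 - 2μ - 3 = (μ - 3)(μ + 1), so the eigenvalues are -1, 3.
μ=3: eigenvector (1, -2).
μ=-1: eigenvector (1, -1).
P = [[1, 1], [-2, -1]], D = diag(3, -1), P⁻¹ = [[-1, -1], [2, 1]].
T⁶ = P·diag(729, 1)·P⁻¹ = [[-727, -728], [1456, 1457]].
The requested entry is -728.

-728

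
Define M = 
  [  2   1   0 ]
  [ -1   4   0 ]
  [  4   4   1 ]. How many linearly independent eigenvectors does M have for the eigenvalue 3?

1

M − 3I = [[-1, 1, 0], [-1, 1, 0], [4, 4, -2]].
This matrix has rank 2, so its null space has dimension 3 − 2 = 1.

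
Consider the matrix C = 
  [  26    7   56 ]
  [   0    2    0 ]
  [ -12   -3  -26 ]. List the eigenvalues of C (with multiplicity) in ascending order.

Characteristic polynomial: p(λ) = λ^3 - 2λ^2 - 4λ + 8 = (λ - 2)^2(λ + 2).
Roots (with multiplicity): -2, 2, 2.

-2, 2, 2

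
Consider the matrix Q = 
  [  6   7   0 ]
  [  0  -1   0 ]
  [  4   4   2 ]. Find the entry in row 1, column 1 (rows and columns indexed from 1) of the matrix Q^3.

216

Characteristic polynomial: λ^3 - 7λ^2 + 4λ + 12 = (λ - 6)(λ - 2)(λ + 1), so the eigenvalues are -1, 2, 6.
λ=6: eigenvector (1, 0, 1).
λ=-1: eigenvector (-1, 1, 0).
λ=2: eigenvector (0, 0, 1).
P = [[1, -1, 0], [0, 1, 0], [1, 0, 1]], D = diag(6, -1, 2), P⁻¹ = [[1, 1, 0], [0, 1, 0], [-1, -1, 1]].
Q³ = P·diag(216, -1, 8)·P⁻¹ = [[216, 217, 0], [0, -1, 0], [208, 208, 8]].
The requested entry is 216.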